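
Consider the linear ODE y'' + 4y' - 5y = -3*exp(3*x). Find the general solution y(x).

y = -3*exp(3*x)/16 + C1*exp(x) + C2*exp(-5*x)

Characteristic equation r² + 4r - 5 = 0 factors as (r - 1)(r + 5) = 0, so r = 1, -5.
Hence y_h = C1*exp(x) + C2*exp(-5*x).
Try y_p = A*exp(3*x). Substituting into the equation and dividing by exp(3*x) gives A = -3/16, so y_p = -3*exp(3*x)/16.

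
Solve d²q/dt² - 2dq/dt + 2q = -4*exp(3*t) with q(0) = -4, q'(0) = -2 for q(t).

q = -4*exp(3*t)/5 - 16*cos(t)*exp(t)/5 + 18*exp(t)*sin(t)/5

Characteristic equation r² - 2r + 2 = 0 has discriminant (-2)² - 4·(2) = -4 < 0, so r = 1 ± i.
Hence q_h = C1*cos(t)*exp(t) + C2*exp(t)*sin(t).
Try q_p = A*exp(3*t). Substituting into the equation and dividing by exp(3*t) gives A = -4/5, so q_p = -4*exp(3*t)/5.
General solution: q = -4*exp(3*t)/5 + C1*cos(t)*exp(t) + C2*exp(t)*sin(t).
Apply the initial conditions: q(0) = -4/5 + C1 = -4 and q'(0) = -12/5 + C1 + C2 = -2. Solving gives C1 = -16/5, C2 = 18/5.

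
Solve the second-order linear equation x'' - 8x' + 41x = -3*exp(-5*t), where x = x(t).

x = -3*exp(-5*t)/106 + C1*cos(5*t)*exp(4*t) + C2*exp(4*t)*sin(5*t)

Characteristic equation r² - 8r + 41 = 0 has discriminant (-8)² - 4·(41) = -100 < 0, so r = 4 ± 5i.
Hence x_h = C1*cos(5*t)*exp(4*t) + C2*exp(4*t)*sin(5*t).
Try x_p = A*exp(-5*t). Substituting into the equation and dividing by exp(-5*t) gives A = -3/106, so x_p = -3*exp(-5*t)/106.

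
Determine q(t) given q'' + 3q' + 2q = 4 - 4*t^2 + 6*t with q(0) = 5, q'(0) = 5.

q = -19/2 - 2*t**2 + 9*t + 25*exp(-t) - 21*exp(-2*t)/2

Characteristic equation r² + 3r + 2 = 0 factors as (r + 2)(r + 1) = 0, so r = -2, -1.
Hence q_h = C1*exp(-2*t) + C2*exp(-t).
For the particular solution try q_p = A0 + A1*t + A2*t^2. Substituting and matching coefficients of each power of t gives A0 = -19/2, A1 = 9, A2 = -2, so q_p = -19/2 - 2*t^2 + 9*t.
General solution: q = -19/2 - 2*t^2 + 9*t + C1*exp(-2*t) + C2*exp(-t).
Apply the initial conditions: q(0) = -19/2 + C1 + C2 = 5 and q'(0) = 9 - C2 - 2*C1 = 5. Solving gives C1 = -21/2, C2 = 25.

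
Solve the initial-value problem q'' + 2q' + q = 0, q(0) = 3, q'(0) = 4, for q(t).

Characteristic equation r² + 2r + 1 = 0 has discriminant (2)² - 4·(1) = 0, so r = -1 is a repeated root.
Hence q_h = (C1 + C2*t)*exp(-t).
Apply the initial conditions: q(0) = C1 = 3 and q'(0) = C2 - C1 = 4. Solving gives C1 = 3, C2 = 7.

q = 3*exp(-t) + 7*t*exp(-t)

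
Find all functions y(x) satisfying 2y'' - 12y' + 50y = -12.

y = -6/25 + C1*cos(4*x)*exp(3*x) + C2*exp(3*x)*sin(4*x)

Divide through by 2: y'' - 6y' + 25y = -6.
Characteristic equation r² - 6r + 25 = 0 has discriminant (-6)² - 4·(25) = -64 < 0, so r = 3 ± 4i.
Hence y_h = C1*cos(4*x)*exp(3*x) + C2*exp(3*x)*sin(4*x).
For the particular solution try y_p = A0. Substituting and matching coefficients of each power of x gives A0 = -6/25, so y_p = -6/25.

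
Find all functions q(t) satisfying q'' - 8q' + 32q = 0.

Characteristic equation r² - 8r + 32 = 0 has discriminant (-8)² - 4·(32) = -64 < 0, so r = 4 ± 4i.
Hence q_h = C1*cos(4*t)*exp(4*t) + C2*exp(4*t)*sin(4*t).

q = C1*cos(4*t)*exp(4*t) + C2*exp(4*t)*sin(4*t)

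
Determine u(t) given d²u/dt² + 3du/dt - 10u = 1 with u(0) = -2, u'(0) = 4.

Characteristic equation r² + 3r - 10 = 0 factors as (r + 5)(r - 2) = 0, so r = -5, 2.
Hence u_h = C1*exp(-5*t) + C2*exp(2*t).
For the particular solution try u_p = A0. Substituting and matching coefficients of each power of t gives A0 = -1/10, so u_p = -1/10.
General solution: u = -1/10 + C1*exp(-5*t) + C2*exp(2*t).
Apply the initial conditions: u(0) = -1/10 + C1 + C2 = -2 and u'(0) = -5*C1 + 2*C2 = 4. Solving gives C1 = -39/35, C2 = -11/14.

u = -1/10 - 39*exp(-5*t)/35 - 11*exp(2*t)/14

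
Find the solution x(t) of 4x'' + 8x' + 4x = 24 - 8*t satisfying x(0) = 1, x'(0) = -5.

Divide through by 4: x'' + 2x' + x = 6 - 2*t.
Characteristic equation r² + 2r + 1 = 0 has discriminant (2)² - 4·(1) = 0, so r = -1 is a repeated root.
Hence x_h = (C1 + C2*t)*exp(-t).
For the particular solution try x_p = A0 + A1*t. Substituting and matching coefficients of each power of t gives A0 = 10, A1 = -2, so x_p = 10 - 2*t.
General solution: x = 10 - 2*t + C1*exp(-t) + C2*t*exp(-t).
Apply the initial conditions: x(0) = 10 + C1 = 1 and x'(0) = -2 + C2 - C1 = -5. Solving gives C1 = -9, C2 = -12.

x = 10 - 9*exp(-t) - 2*t - 12*t*exp(-t)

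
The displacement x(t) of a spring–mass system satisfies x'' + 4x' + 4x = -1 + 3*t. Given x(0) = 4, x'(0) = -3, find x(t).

x = -1 + 5*exp(-2*t) + 3*t/4 + 25*t*exp(-2*t)/4

Characteristic equation r² + 4r + 4 = 0 has discriminant (4)² - 4·(4) = 0, so r = -2 is a repeated root.
Hence x_h = (C1 + C2*t)*exp(-2*t).
For the particular solution try x_p = A0 + A1*t. Substituting and matching coefficients of each power of t gives A0 = -1, A1 = 3/4, so x_p = -1 + 3*t/4.
General solution: x = -1 + 3*t/4 + C1*exp(-2*t) + C2*t*exp(-2*t).
Apply the initial conditions: x(0) = -1 + C1 = 4 and x'(0) = 3/4 + C2 - 2*C1 = -3. Solving gives C1 = 5, C2 = 25/4.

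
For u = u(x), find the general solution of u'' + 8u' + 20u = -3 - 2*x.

u = -11/100 - x/10 + C1*cos(2*x)*exp(-4*x) + C2*exp(-4*x)*sin(2*x)

Characteristic equation r² + 8r + 20 = 0 has discriminant (8)² - 4·(20) = -16 < 0, so r = -4 ± 2i.
Hence u_h = C1*cos(2*x)*exp(-4*x) + C2*exp(-4*x)*sin(2*x).
For the particular solution try u_p = A0 + A1*x. Substituting and matching coefficients of each power of x gives A0 = -11/100, A1 = -1/10, so u_p = -11/100 - x/10.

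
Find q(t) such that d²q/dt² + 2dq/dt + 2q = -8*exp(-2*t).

Characteristic equation r² + 2r + 2 = 0 has discriminant (2)² - 4·(2) = -4 < 0, so r = -1 ± i.
Hence q_h = C1*cos(t)*exp(-t) + C2*exp(-t)*sin(t).
Try q_p = A*exp(-2*t). Substituting into the equation and dividing by exp(-2*t) gives A = -4, so q_p = -4*exp(-2*t).

q = -4*exp(-2*t) + C1*cos(t)*exp(-t) + C2*exp(-t)*sin(t)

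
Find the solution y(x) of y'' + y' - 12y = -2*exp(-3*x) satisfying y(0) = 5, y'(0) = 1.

Characteristic equation r² + r - 12 = 0 factors as (r - 3)(r + 4) = 0, so r = 3, -4.
Hence y_h = C1*exp(3*x) + C2*exp(-4*x).
Try y_p = A*exp(-3*x). Substituting into the equation and dividing by exp(-3*x) gives A = 1/3, so y_p = exp(-3*x)/3.
General solution: y = exp(-3*x)/3 + C1*exp(3*x) + C2*exp(-4*x).
Apply the initial conditions: y(0) = 1/3 + C1 + C2 = 5 and y'(0) = -1 - 4*C2 + 3*C1 = 1. Solving gives C1 = 62/21, C2 = 12/7.

y = exp(-3*x)/3 + 12*exp(-4*x)/7 + 62*exp(3*x)/21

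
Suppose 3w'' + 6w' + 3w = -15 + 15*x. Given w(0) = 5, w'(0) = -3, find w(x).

Divide through by 3: w'' + 2w' + w = -5 + 5*x.
Characteristic equation r² + 2r + 1 = 0 has discriminant (2)² - 4·(1) = 0, so r = -1 is a repeated root.
Hence w_h = (C1 + C2*x)*exp(-x).
For the particular solution try w_p = A0 + A1*x. Substituting and matching coefficients of each power of x gives A0 = -15, A1 = 5, so w_p = -15 + 5*x.
General solution: w = -15 + 5*x + C1*exp(-x) + C2*x*exp(-x).
Apply the initial conditions: w(0) = -15 + C1 = 5 and w'(0) = 5 + C2 - C1 = -3. Solving gives C1 = 20, C2 = 12.

w = -15 + 5*x + 20*exp(-x) + 12*x*exp(-x)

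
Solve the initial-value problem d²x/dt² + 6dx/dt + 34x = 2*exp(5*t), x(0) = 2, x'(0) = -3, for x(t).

x = 2*exp(5*t)/89 + 176*cos(5*t)*exp(-3*t)/89 + 251*exp(-3*t)*sin(5*t)/445

Characteristic equation r² + 6r + 34 = 0 has discriminant (6)² - 4·(34) = -100 < 0, so r = -3 ± 5i.
Hence x_h = C1*cos(5*t)*exp(-3*t) + C2*exp(-3*t)*sin(5*t).
Try x_p = A*exp(5*t). Substituting into the equation and dividing by exp(5*t) gives A = 2/89, so x_p = 2*exp(5*t)/89.
General solution: x = 2*exp(5*t)/89 + C1*cos(5*t)*exp(-3*t) + C2*exp(-3*t)*sin(5*t).
Apply the initial conditions: x(0) = 2/89 + C1 = 2 and x'(0) = 10/89 - 3*C1 + 5*C2 = -3. Solving gives C1 = 176/89, C2 = 251/445.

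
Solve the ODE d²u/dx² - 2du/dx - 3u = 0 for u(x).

Characteristic equation r² - 2r - 3 = 0 factors as (r - 3)(r + 1) = 0, so r = 3, -1.
Hence u_h = C1*exp(3*x) + C2*exp(-x).

u = C1*exp(3*x) + C2*exp(-x)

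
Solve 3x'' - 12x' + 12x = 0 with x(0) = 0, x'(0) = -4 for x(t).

Divide through by 3: x'' - 4x' + 4x = 0.
Characteristic equation r² - 4r + 4 = 0 has discriminant (-4)² - 4·(4) = 0, so r = 2 is a repeated root.
Hence x_h = (C1 + C2*t)*exp(2*t).
Apply the initial conditions: x(0) = C1 = 0 and x'(0) = C2 + 2*C1 = -4. Solving gives C1 = 0, C2 = -4.

x = -4*t*exp(2*t)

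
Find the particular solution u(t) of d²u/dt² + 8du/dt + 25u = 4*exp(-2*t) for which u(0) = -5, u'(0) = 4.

Characteristic equation r² + 8r + 25 = 0 has discriminant (8)² - 4·(25) = -36 < 0, so r = -4 ± 3i.
Hence u_h = C1*cos(3*t)*exp(-4*t) + C2*exp(-4*t)*sin(3*t).
Try u_p = A*exp(-2*t). Substituting into the equation and dividing by exp(-2*t) gives A = 4/13, so u_p = 4*exp(-2*t)/13.
General solution: u = 4*exp(-2*t)/13 + C1*cos(3*t)*exp(-4*t) + C2*exp(-4*t)*sin(3*t).
Apply the initial conditions: u(0) = 4/13 + C1 = -5 and u'(0) = -8/13 - 4*C1 + 3*C2 = 4. Solving gives C1 = -69/13, C2 = -72/13.

u = 4*exp(-2*t)/13 - 72*exp(-4*t)*sin(3*t)/13 - 69*cos(3*t)*exp(-4*t)/13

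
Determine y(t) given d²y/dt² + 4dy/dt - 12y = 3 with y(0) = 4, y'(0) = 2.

Characteristic equation r² + 4r - 12 = 0 factors as (r - 2)(r + 6) = 0, so r = 2, -6.
Hence y_h = C1*exp(2*t) + C2*exp(-6*t).
For the particular solution try y_p = A0. Substituting and matching coefficients of each power of t gives A0 = -1/4, so y_p = -1/4.
General solution: y = -1/4 + C1*exp(2*t) + C2*exp(-6*t).
Apply the initial conditions: y(0) = -1/4 + C1 + C2 = 4 and y'(0) = -6*C2 + 2*C1 = 2. Solving gives C1 = 55/16, C2 = 13/16.

y = -1/4 + 13*exp(-6*t)/16 + 55*exp(2*t)/16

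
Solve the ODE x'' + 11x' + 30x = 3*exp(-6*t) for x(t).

x = C1*exp(-6*t) + C2*exp(-5*t) - 3*t*exp(-6*t)

Characteristic equation r² + 11r + 30 = 0 factors as (r + 6)(r + 5) = 0, so r = -6, -5.
Hence x_h = C1*exp(-6*t) + C2*exp(-5*t).
Since exp(-6*t) solves the homogeneous equation (r = -6 is a root of multiplicity 1), multiply the trial by t. Try x_p = A*t*exp(-6*t). Substituting into the equation and dividing by exp(-6*t) gives A = -3, so x_p = -3*t*exp(-6*t).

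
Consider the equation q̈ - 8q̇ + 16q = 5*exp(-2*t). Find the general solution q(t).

q = 5*exp(-2*t)/36 + C1*exp(4*t) + C2*t*exp(4*t)

Characteristic equation r² - 8r + 16 = 0 has discriminant (-8)² - 4·(16) = 0, so r = 4 is a repeated root.
Hence q_h = (C1 + C2*t)*exp(4*t).
Try q_p = A*exp(-2*t). Substituting into the equation and dividing by exp(-2*t) gives A = 5/36, so q_p = 5*exp(-2*t)/36.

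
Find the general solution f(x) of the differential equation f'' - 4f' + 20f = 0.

f = C1*cos(4*x)*exp(2*x) + C2*exp(2*x)*sin(4*x)

Characteristic equation r² - 4r + 20 = 0 has discriminant (-4)² - 4·(20) = -64 < 0, so r = 2 ± 4i.
Hence f_h = C1*cos(4*x)*exp(2*x) + C2*exp(2*x)*sin(4*x).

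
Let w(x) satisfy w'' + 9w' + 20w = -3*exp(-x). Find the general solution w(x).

Characteristic equation r² + 9r + 20 = 0 factors as (r + 4)(r + 5) = 0, so r = -4, -5.
Hence w_h = C1*exp(-4*x) + C2*exp(-5*x).
Try w_p = A*exp(-x). Substituting into the equation and dividing by exp(-x) gives A = -1/4, so w_p = -exp(-x)/4.

w = -exp(-x)/4 + C1*exp(-4*x) + C2*exp(-5*x)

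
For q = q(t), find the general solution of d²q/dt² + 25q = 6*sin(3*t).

Characteristic equation r² + 25 = 0 has discriminant (0)² - 4·(25) = -100 < 0, so r = ± 5i.
Hence q_h = C1*cos(5*t) + C2*sin(5*t).
Try q_p = A*cos(3*t) + B*sin(3*t). Substituting and equating the coefficients of cos(3t) and sin(3t) gives A = 0, B = 3/8, so q_p = 3*sin(3*t)/8.

q = 3*sin(3*t)/8 + C1*cos(5*t) + C2*sin(5*t)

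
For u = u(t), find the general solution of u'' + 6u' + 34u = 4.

u = 2/17 + C1*cos(5*t)*exp(-3*t) + C2*exp(-3*t)*sin(5*t)

Characteristic equation r² + 6r + 34 = 0 has discriminant (6)² - 4·(34) = -100 < 0, so r = -3 ± 5i.
Hence u_h = C1*cos(5*t)*exp(-3*t) + C2*exp(-3*t)*sin(5*t).
For the particular solution try u_p = A0. Substituting and matching coefficients of each power of t gives A0 = 2/17, so u_p = 2/17.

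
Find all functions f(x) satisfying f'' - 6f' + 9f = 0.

f = C1*exp(3*x) + C2*x*exp(3*x)

Characteristic equation r² - 6r + 9 = 0 has discriminant (-6)² - 4·(9) = 0, so r = 3 is a repeated root.
Hence f_h = (C1 + C2*x)*exp(3*x).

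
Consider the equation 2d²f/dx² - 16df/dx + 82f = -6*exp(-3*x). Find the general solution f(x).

Divide through by 2: f'' - 8f' + 41f = -3*exp(-3*x).
Characteristic equation r² - 8r + 41 = 0 has discriminant (-8)² - 4·(41) = -100 < 0, so r = 4 ± 5i.
Hence f_h = C1*cos(5*x)*exp(4*x) + C2*exp(4*x)*sin(5*x).
Try f_p = A*exp(-3*x). Substituting into the equation and dividing by exp(-3*x) gives A = -3/74, so f_p = -3*exp(-3*x)/74.

f = -3*exp(-3*x)/74 + C1*cos(5*x)*exp(4*x) + C2*exp(4*x)*sin(5*x)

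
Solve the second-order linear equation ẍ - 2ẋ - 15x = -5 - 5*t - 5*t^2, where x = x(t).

x = 233/675 + t**2/3 + 11*t/45 + C1*exp(-3*t) + C2*exp(5*t)

Characteristic equation r² - 2r - 15 = 0 factors as (r + 3)(r - 5) = 0, so r = -3, 5.
Hence x_h = C1*exp(-3*t) + C2*exp(5*t).
For the particular solution try x_p = A0 + A1*t + A2*t^2. Substituting and matching coefficients of each power of t gives A0 = 233/675, A1 = 11/45, A2 = 1/3, so x_p = 233/675 + t^2/3 + 11*t/45.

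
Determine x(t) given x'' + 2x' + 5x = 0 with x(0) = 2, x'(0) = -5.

x = 2*cos(2*t)*exp(-t) - 3*exp(-t)*sin(2*t)/2

Characteristic equation r² + 2r + 5 = 0 has discriminant (2)² - 4·(5) = -16 < 0, so r = -1 ± 2i.
Hence x_h = C1*cos(2*t)*exp(-t) + C2*exp(-t)*sin(2*t).
Apply the initial conditions: x(0) = C1 = 2 and x'(0) = -C1 + 2*C2 = -5. Solving gives C1 = 2, C2 = -3/2.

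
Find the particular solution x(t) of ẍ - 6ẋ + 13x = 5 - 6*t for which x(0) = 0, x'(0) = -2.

x = 29/169 - 6*t/13 - 173*exp(3*t)*sin(2*t)/338 - 29*cos(2*t)*exp(3*t)/169

Characteristic equation r² - 6r + 13 = 0 has discriminant (-6)² - 4·(13) = -16 < 0, so r = 3 ± 2i.
Hence x_h = C1*cos(2*t)*exp(3*t) + C2*exp(3*t)*sin(2*t).
For the particular solution try x_p = A0 + A1*t. Substituting and matching coefficients of each power of t gives A0 = 29/169, A1 = -6/13, so x_p = 29/169 - 6*t/13.
General solution: x = 29/169 - 6*t/13 + C1*cos(2*t)*exp(3*t) + C2*exp(3*t)*sin(2*t).
Apply the initial conditions: x(0) = 29/169 + C1 = 0 and x'(0) = -6/13 + 2*C2 + 3*C1 = -2. Solving gives C1 = -29/169, C2 = -173/338.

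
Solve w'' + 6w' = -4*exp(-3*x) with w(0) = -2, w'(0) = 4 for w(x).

Characteristic equation r² + 6r = 0 factors as (r + 6)r = 0, so r = -6, 0.
Hence w_h = C1*exp(-6*x) + C2.
Try w_p = A*exp(-3*x). Substituting into the equation and dividing by exp(-3*x) gives A = 4/9, so w_p = 4*exp(-3*x)/9.
General solution: w = C2 + 4*exp(-3*x)/9 + C1*exp(-6*x).
Apply the initial conditions: w(0) = 4/9 + C1 + C2 = -2 and w'(0) = -4/3 - 6*C1 = 4. Solving gives C1 = -8/9, C2 = -14/9.

w = -14/9 - 8*exp(-6*x)/9 + 4*exp(-3*x)/9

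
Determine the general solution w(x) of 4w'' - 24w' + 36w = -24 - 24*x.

w = -10/9 - 2*x/3 + C1*exp(3*x) + C2*x*exp(3*x)

Divide through by 4: w'' - 6w' + 9w = -6 - 6*x.
Characteristic equation r² - 6r + 9 = 0 has discriminant (-6)² - 4·(9) = 0, so r = 3 is a repeated root.
Hence w_h = (C1 + C2*x)*exp(3*x).
For the particular solution try w_p = A0 + A1*x. Substituting and matching coefficients of each power of x gives A0 = -10/9, A1 = -2/3, so w_p = -10/9 - 2*x/3.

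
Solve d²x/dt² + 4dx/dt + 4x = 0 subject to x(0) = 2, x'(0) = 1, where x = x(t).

Characteristic equation r² + 4r + 4 = 0 has discriminant (4)² - 4·(4) = 0, so r = -2 is a repeated root.
Hence x_h = (C1 + C2*t)*exp(-2*t).
Apply the initial conditions: x(0) = C1 = 2 and x'(0) = C2 - 2*C1 = 1. Solving gives C1 = 2, C2 = 5.

x = 2*exp(-2*t) + 5*t*exp(-2*t)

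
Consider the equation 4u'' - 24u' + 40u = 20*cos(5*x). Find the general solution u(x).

Divide through by 4: u'' - 6u' + 10u = 5*cos(5*x).
Characteristic equation r² - 6r + 10 = 0 has discriminant (-6)² - 4·(10) = -4 < 0, so r = 3 ± i.
Hence u_h = C1*cos(x)*exp(3*x) + C2*exp(3*x)*sin(x).
Try u_p = A*cos(5*x) + B*sin(5*x). Substituting and equating the coefficients of cos(5x) and sin(5x) gives A = -1/15, B = -2/15, so u_p = -2*sin(5*x)/15 - cos(5*x)/15.

u = -2*sin(5*x)/15 - cos(5*x)/15 + C1*cos(x)*exp(3*x) + C2*exp(3*x)*sin(x)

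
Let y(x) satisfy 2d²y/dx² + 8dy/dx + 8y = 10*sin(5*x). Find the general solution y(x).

Divide through by 2: y'' + 4y' + 4y = 5*sin(5*x).
Characteristic equation r² + 4r + 4 = 0 has discriminant (4)² - 4·(4) = 0, so r = -2 is a repeated root.
Hence y_h = (C1 + C2*x)*exp(-2*x).
Try y_p = A*cos(5*x) + B*sin(5*x). Substituting and equating the coefficients of cos(5x) and sin(5x) gives A = -100/841, B = -105/841, so y_p = -105*sin(5*x)/841 - 100*cos(5*x)/841.

y = -105*sin(5*x)/841 - 100*cos(5*x)/841 + C1*exp(-2*x) + C2*x*exp(-2*x)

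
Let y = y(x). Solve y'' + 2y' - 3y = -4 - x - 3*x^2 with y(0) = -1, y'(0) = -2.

Characteristic equation r² + 2r - 3 = 0 factors as (r + 3)(r - 1) = 0, so r = -3, 1.
Hence y_h = C1*exp(-3*x) + C2*exp(x).
For the particular solution try y_p = A0 + A1*x + A2*x^2. Substituting and matching coefficients of each power of x gives A0 = 28/9, A1 = 5/3, A2 = 1, so y_p = 28/9 + x^2 + 5*x/3.
General solution: y = 28/9 + x^2 + 5*x/3 + C1*exp(-3*x) + C2*exp(x).
Apply the initial conditions: y(0) = 28/9 + C1 + C2 = -1 and y'(0) = 5/3 + C2 - 3*C1 = -2. Solving gives C1 = -1/9, C2 = -4.

y = 28/9 + x**2 - 4*exp(x) - exp(-3*x)/9 + 5*x/3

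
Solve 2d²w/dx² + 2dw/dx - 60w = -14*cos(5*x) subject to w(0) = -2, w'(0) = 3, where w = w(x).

Divide through by 2: w'' + w' - 30w = -7*cos(5*x).
Characteristic equation r² + r - 30 = 0 factors as (r - 5)(r + 6) = 0, so r = 5, -6.
Hence w_h = C1*exp(5*x) + C2*exp(-6*x).
Try w_p = A*cos(5*x) + B*sin(5*x). Substituting and equating the coefficients of cos(5x) and sin(5x) gives A = 77/610, B = -7/610, so w_p = -7*sin(5*x)/610 + 77*cos(5*x)/610.
General solution: w = -7*sin(5*x)/610 + 77*cos(5*x)/610 + C1*exp(5*x) + C2*exp(-6*x).
Apply the initial conditions: w(0) = 77/610 + C1 + C2 = -2 and w'(0) = -7/122 - 6*C2 + 5*C1 = 3. Solving gives C1 = -97/110, C2 = -835/671.

w = -835*exp(-6*x)/671 - 97*exp(5*x)/110 - 7*sin(5*x)/610 + 77*cos(5*x)/610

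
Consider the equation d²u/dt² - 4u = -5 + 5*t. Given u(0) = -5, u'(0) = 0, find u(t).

u = 5/4 - 55*exp(-2*t)/16 - 45*exp(2*t)/16 - 5*t/4

Characteristic equation r² - 4 = 0 factors as (r + 2)(r - 2) = 0, so r = -2, 2.
Hence u_h = C1*exp(-2*t) + C2*exp(2*t).
For the particular solution try u_p = A0 + A1*t. Substituting and matching coefficients of each power of t gives A0 = 5/4, A1 = -5/4, so u_p = 5/4 - 5*t/4.
General solution: u = 5/4 - 5*t/4 + C1*exp(-2*t) + C2*exp(2*t).
Apply the initial conditions: u(0) = 5/4 + C1 + C2 = -5 and u'(0) = -5/4 - 2*C1 + 2*C2 = 0. Solving gives C1 = -55/16, C2 = -45/16.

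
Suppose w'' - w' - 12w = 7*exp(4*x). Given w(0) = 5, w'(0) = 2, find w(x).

w = 16*exp(4*x)/7 + 19*exp(-3*x)/7 + x*exp(4*x)

Characteristic equation r² - r - 12 = 0 factors as (r + 3)(r - 4) = 0, so r = -3, 4.
Hence w_h = C1*exp(-3*x) + C2*exp(4*x).
Since exp(4*x) solves the homogeneous equation (r = 4 is a root of multiplicity 1), multiply the trial by x. Try w_p = A*x*exp(4*x). Substituting into the equation and dividing by exp(4*x) gives A = 1, so w_p = x*exp(4*x).
General solution: w = C1*exp(-3*x) + C2*exp(4*x) + x*exp(4*x).
Apply the initial conditions: w(0) = C1 + C2 = 5 and w'(0) = 1 - 3*C1 + 4*C2 = 2. Solving gives C1 = 19/7, C2 = 16/7.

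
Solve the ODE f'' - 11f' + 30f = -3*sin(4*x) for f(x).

f = -33*cos(4*x)/533 - 21*sin(4*x)/1066 + C1*exp(6*x) + C2*exp(5*x)

Characteristic equation r² - 11r + 30 = 0 factors as (r - 6)(r - 5) = 0, so r = 6, 5.
Hence f_h = C1*exp(6*x) + C2*exp(5*x).
Try f_p = A*cos(4*x) + B*sin(4*x). Substituting and equating the coefficients of cos(4x) and sin(4x) gives A = -33/533, B = -21/1066, so f_p = -33*cos(4*x)/533 - 21*sin(4*x)/1066.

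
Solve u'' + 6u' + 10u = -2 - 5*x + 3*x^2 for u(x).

Characteristic equation r² + 6r + 10 = 0 has discriminant (6)² - 4·(10) = -4 < 0, so r = -3 ± i.
Hence u_h = C1*cos(x)*exp(-3*x) + C2*exp(-3*x)*sin(x).
For the particular solution try u_p = A0 + A1*x + A2*x^2. Substituting and matching coefficients of each power of x gives A0 = 32/125, A1 = -43/50, A2 = 3/10, so u_p = 32/125 - 43*x/50 + 3*x^2/10.

u = 32/125 - 43*x/50 + 3*x**2/10 + C1*cos(x)*exp(-3*x) + C2*exp(-3*x)*sin(x)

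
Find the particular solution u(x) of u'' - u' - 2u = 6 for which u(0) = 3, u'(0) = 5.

u = -3 + 7*exp(-x)/3 + 11*exp(2*x)/3

Characteristic equation r² - r - 2 = 0 factors as (r - 2)(r + 1) = 0, so r = 2, -1.
Hence u_h = C1*exp(2*x) + C2*exp(-x).
For the particular solution try u_p = A0. Substituting and matching coefficients of each power of x gives A0 = -3, so u_p = -3.
General solution: u = -3 + C1*exp(2*x) + C2*exp(-x).
Apply the initial conditions: u(0) = -3 + C1 + C2 = 3 and u'(0) = -C2 + 2*C1 = 5. Solving gives C1 = 11/3, C2 = 7/3.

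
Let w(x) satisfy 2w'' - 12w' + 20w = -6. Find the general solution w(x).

Divide through by 2: w'' - 6w' + 10w = -3.
Characteristic equation r² - 6r + 10 = 0 has discriminant (-6)² - 4·(10) = -4 < 0, so r = 3 ± i.
Hence w_h = C1*cos(x)*exp(3*x) + C2*exp(3*x)*sin(x).
For the particular solution try w_p = A0. Substituting and matching coefficients of each power of x gives A0 = -3/10, so w_p = -3/10.

w = -3/10 + C1*cos(x)*exp(3*x) + C2*exp(3*x)*sin(x)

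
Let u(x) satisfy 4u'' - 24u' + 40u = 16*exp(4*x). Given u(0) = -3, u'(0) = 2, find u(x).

u = 2*exp(4*x) - 5*cos(x)*exp(3*x) + 9*exp(3*x)*sin(x)

Divide through by 4: u'' - 6u' + 10u = 4*exp(4*x).
Characteristic equation r² - 6r + 10 = 0 has discriminant (-6)² - 4·(10) = -4 < 0, so r = 3 ± i.
Hence u_h = C1*cos(x)*exp(3*x) + C2*exp(3*x)*sin(x).
Try u_p = A*exp(4*x). Substituting into the equation and dividing by exp(4*x) gives A = 2, so u_p = 2*exp(4*x).
General solution: u = 2*exp(4*x) + C1*cos(x)*exp(3*x) + C2*exp(3*x)*sin(x).
Apply the initial conditions: u(0) = 2 + C1 = -3 and u'(0) = 8 + C2 + 3*C1 = 2. Solving gives C1 = -5, C2 = 9.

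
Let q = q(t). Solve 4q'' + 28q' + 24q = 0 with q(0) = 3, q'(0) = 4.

q = -7*exp(-6*t)/5 + 22*exp(-t)/5

Divide through by 4: q'' + 7q' + 6q = 0.
Characteristic equation r² + 7r + 6 = 0 factors as (r + 1)(r + 6) = 0, so r = -1, -6.
Hence q_h = C1*exp(-t) + C2*exp(-6*t).
Apply the initial conditions: q(0) = C1 + C2 = 3 and q'(0) = -C1 - 6*C2 = 4. Solving gives C1 = 22/5, C2 = -7/5.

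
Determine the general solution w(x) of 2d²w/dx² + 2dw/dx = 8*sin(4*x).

w = C2 - 4*sin(4*x)/17 - cos(4*x)/17 + C1*exp(-x)

Divide through by 2: w'' + w' = 4*sin(4*x).
Characteristic equation r² + r = 0 factors as (r + 1)r = 0, so r = -1, 0.
Hence w_h = C1*exp(-x) + C2.
Try w_p = A*cos(4*x) + B*sin(4*x). Substituting and equating the coefficients of cos(4x) and sin(4x) gives A = -1/17, B = -4/17, so w_p = -4*sin(4*x)/17 - cos(4*x)/17.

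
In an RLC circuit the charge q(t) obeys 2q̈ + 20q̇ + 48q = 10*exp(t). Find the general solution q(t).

Divide through by 2: q'' + 10q' + 24q = 5*exp(t).
Characteristic equation r² + 10r + 24 = 0 factors as (r + 6)(r + 4) = 0, so r = -6, -4.
Hence q_h = C1*exp(-6*t) + C2*exp(-4*t).
Try q_p = A*exp(t). Substituting into the equation and dividing by exp(t) gives A = 1/7, so q_p = exp(t)/7.

q = exp(t)/7 + C1*exp(-6*t) + C2*exp(-4*t)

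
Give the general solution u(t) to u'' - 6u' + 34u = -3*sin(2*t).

u = -5*sin(2*t)/58 - cos(2*t)/29 + C1*cos(5*t)*exp(3*t) + C2*exp(3*t)*sin(5*t)

Characteristic equation r² - 6r + 34 = 0 has discriminant (-6)² - 4·(34) = -100 < 0, so r = 3 ± 5i.
Hence u_h = C1*cos(5*t)*exp(3*t) + C2*exp(3*t)*sin(5*t).
Try u_p = A*cos(2*t) + B*sin(2*t). Substituting and equating the coefficients of cos(2t) and sin(2t) gives A = -1/29, B = -5/58, so u_p = -5*sin(2*t)/58 - cos(2*t)/29.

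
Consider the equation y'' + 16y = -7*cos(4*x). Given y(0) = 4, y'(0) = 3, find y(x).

y = 4*cos(4*x) + 3*sin(4*x)/4 - 7*x*sin(4*x)/8

Characteristic equation r² + 16 = 0 has discriminant (0)² - 4·(16) = -64 < 0, so r = ± 4i.
Hence y_h = C1*cos(4*x) + C2*sin(4*x).
Since ±4i are characteristic roots, multiply the trial by x. Try y_p = x*(A*cos(4*x) + B*sin(4*x)). Substituting and equating the coefficients of cos(4x) and sin(4x) gives A = 0, B = -7/8, so y_p = -7*x*sin(4*x)/8.
General solution: y = C1*cos(4*x) + C2*sin(4*x) - 7*x*sin(4*x)/8.
Apply the initial conditions: y(0) = C1 = 4 and y'(0) = 4*C2 = 3. Solving gives C1 = 4, C2 = 3/4.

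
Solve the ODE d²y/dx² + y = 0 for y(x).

Characteristic equation r² + 1 = 0 has discriminant (0)² - 4·(1) = -4 < 0, so r = ± i.
Hence y_h = C1*cos(x) + C2*sin(x).

y = C1*cos(x) + C2*sin(x)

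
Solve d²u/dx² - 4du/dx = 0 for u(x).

Characteristic equation r² - 4r = 0 factors as (r - 4)r = 0, so r = 4, 0.
Hence u_h = C1*exp(4*x) + C2.

u = C2 + C1*exp(4*x)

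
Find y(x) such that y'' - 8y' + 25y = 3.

Characteristic equation r² - 8r + 25 = 0 has discriminant (-8)² - 4·(25) = -36 < 0, so r = 4 ± 3i.
Hence y_h = C1*cos(3*x)*exp(4*x) + C2*exp(4*x)*sin(3*x).
For the particular solution try y_p = A0. Substituting and matching coefficients of each power of x gives A0 = 3/25, so y_p = 3/25.

y = 3/25 + C1*cos(3*x)*exp(4*x) + C2*exp(4*x)*sin(3*x)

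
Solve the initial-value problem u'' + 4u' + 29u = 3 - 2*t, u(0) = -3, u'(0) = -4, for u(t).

Characteristic equation r² + 4r + 29 = 0 has discriminant (4)² - 4·(29) = -100 < 0, so r = -2 ± 5i.
Hence u_h = C1*cos(5*t)*exp(-2*t) + C2*exp(-2*t)*sin(5*t).
For the particular solution try u_p = A0 + A1*t. Substituting and matching coefficients of each power of t gives A0 = 95/841, A1 = -2/29, so u_p = 95/841 - 2*t/29.
General solution: u = 95/841 - 2*t/29 + C1*cos(5*t)*exp(-2*t) + C2*exp(-2*t)*sin(5*t).
Apply the initial conditions: u(0) = 95/841 + C1 = -3 and u'(0) = -2/29 - 2*C1 + 5*C2 = -4. Solving gives C1 = -2618/841, C2 = -8542/4205.

u = 95/841 - 2*t/29 - 8542*exp(-2*t)*sin(5*t)/4205 - 2618*cos(5*t)*exp(-2*t)/841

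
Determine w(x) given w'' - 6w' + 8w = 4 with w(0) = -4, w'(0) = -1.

Characteristic equation r² - 6r + 8 = 0 factors as (r - 4)(r - 2) = 0, so r = 4, 2.
Hence w_h = C1*exp(4*x) + C2*exp(2*x).
For the particular solution try w_p = A0. Substituting and matching coefficients of each power of x gives A0 = 1/2, so w_p = 1/2.
General solution: w = 1/2 + C1*exp(4*x) + C2*exp(2*x).
Apply the initial conditions: w(0) = 1/2 + C1 + C2 = -4 and w'(0) = 2*C2 + 4*C1 = -1. Solving gives C1 = 4, C2 = -17/2.

w = 1/2 + 4*exp(4*x) - 17*exp(2*x)/2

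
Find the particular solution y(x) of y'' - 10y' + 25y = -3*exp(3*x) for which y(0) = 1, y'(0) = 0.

Characteristic equation r² - 10r + 25 = 0 has discriminant (-10)² - 4·(25) = 0, so r = 5 is a repeated root.
Hence y_h = (C1 + C2*x)*exp(5*x).
Try y_p = A*exp(3*x). Substituting into the equation and dividing by exp(3*x) gives A = -3/4, so y_p = -3*exp(3*x)/4.
General solution: y = -3*exp(3*x)/4 + C1*exp(5*x) + C2*x*exp(5*x).
Apply the initial conditions: y(0) = -3/4 + C1 = 1 and y'(0) = -9/4 + C2 + 5*C1 = 0. Solving gives C1 = 7/4, C2 = -13/2.

y = -3*exp(3*x)/4 + 7*exp(5*x)/4 - 13*x*exp(5*x)/2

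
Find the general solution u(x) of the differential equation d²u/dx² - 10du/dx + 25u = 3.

u = 3/25 + C1*exp(5*x) + C2*x*exp(5*x)

Characteristic equation r² - 10r + 25 = 0 has discriminant (-10)² - 4·(25) = 0, so r = 5 is a repeated root.
Hence u_h = (C1 + C2*x)*exp(5*x).
For the particular solution try u_p = A0. Substituting and matching coefficients of each power of x gives A0 = 3/25, so u_p = 3/25.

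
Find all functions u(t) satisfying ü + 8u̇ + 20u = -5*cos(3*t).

u = -120*sin(3*t)/697 - 55*cos(3*t)/697 + C1*cos(2*t)*exp(-4*t) + C2*exp(-4*t)*sin(2*t)

Characteristic equation r² + 8r + 20 = 0 has discriminant (8)² - 4·(20) = -16 < 0, so r = -4 ± 2i.
Hence u_h = C1*cos(2*t)*exp(-4*t) + C2*exp(-4*t)*sin(2*t).
Try u_p = A*cos(3*t) + B*sin(3*t). Substituting and equating the coefficients of cos(3t) and sin(3t) gives A = -55/697, B = -120/697, so u_p = -120*sin(3*t)/697 - 55*cos(3*t)/697.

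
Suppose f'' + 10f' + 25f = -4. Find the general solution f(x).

Characteristic equation r² + 10r + 25 = 0 has discriminant (10)² - 4·(25) = 0, so r = -5 is a repeated root.
Hence f_h = (C1 + C2*x)*exp(-5*x).
For the particular solution try f_p = A0. Substituting and matching coefficients of each power of x gives A0 = -4/25, so f_p = -4/25.

f = -4/25 + C1*exp(-5*x) + C2*x*exp(-5*x)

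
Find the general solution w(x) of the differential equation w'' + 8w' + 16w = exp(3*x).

Characteristic equation r² + 8r + 16 = 0 has discriminant (8)² - 4·(16) = 0, so r = -4 is a repeated root.
Hence w_h = (C1 + C2*x)*exp(-4*x).
Try w_p = A*exp(3*x). Substituting into the equation and dividing by exp(3*x) gives A = 1/49, so w_p = exp(3*x)/49.

w = exp(3*x)/49 + C1*exp(-4*x) + C2*x*exp(-4*x)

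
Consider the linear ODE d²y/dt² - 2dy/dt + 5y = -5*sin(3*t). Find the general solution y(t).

Characteristic equation r² - 2r + 5 = 0 has discriminant (-2)² - 4·(5) = -16 < 0, so r = 1 ± 2i.
Hence y_h = C1*cos(2*t)*exp(t) + C2*exp(t)*sin(2*t).
Try y_p = A*cos(3*t) + B*sin(3*t). Substituting and equating the coefficients of cos(3t) and sin(3t) gives A = -15/26, B = 5/13, so y_p = -15*cos(3*t)/26 + 5*sin(3*t)/13.

y = -15*cos(3*t)/26 + 5*sin(3*t)/13 + C1*cos(2*t)*exp(t) + C2*exp(t)*sin(2*t)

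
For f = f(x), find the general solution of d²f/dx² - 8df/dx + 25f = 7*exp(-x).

Characteristic equation r² - 8r + 25 = 0 has discriminant (-8)² - 4·(25) = -36 < 0, so r = 4 ± 3i.
Hence f_h = C1*cos(3*x)*exp(4*x) + C2*exp(4*x)*sin(3*x).
Try f_p = A*exp(-x). Substituting into the equation and dividing by exp(-x) gives A = 7/34, so f_p = 7*exp(-x)/34.

f = 7*exp(-x)/34 + C1*cos(3*x)*exp(4*x) + C2*exp(4*x)*sin(3*x)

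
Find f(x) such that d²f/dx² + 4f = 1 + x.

f = 1/4 + x/4 + C1*cos(2*x) + C2*sin(2*x)

Characteristic equation r² + 4 = 0 has discriminant (0)² - 4·(4) = -16 < 0, so r = ± 2i.
Hence f_h = C1*cos(2*x) + C2*sin(2*x).
For the particular solution try f_p = A0 + A1*x. Substituting and matching coefficients of each power of x gives A0 = 1/4, A1 = 1/4, so f_p = 1/4 + x/4.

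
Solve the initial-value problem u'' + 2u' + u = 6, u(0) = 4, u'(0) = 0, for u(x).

u = 6 - 2*exp(-x) - 2*x*exp(-x)

Characteristic equation r² + 2r + 1 = 0 has discriminant (2)² - 4·(1) = 0, so r = -1 is a repeated root.
Hence u_h = (C1 + C2*x)*exp(-x).
For the particular solution try u_p = A0. Substituting and matching coefficients of each power of x gives A0 = 6, so u_p = 6.
General solution: u = 6 + C1*exp(-x) + C2*x*exp(-x).
Apply the initial conditions: u(0) = 6 + C1 = 4 and u'(0) = C2 - C1 = 0. Solving gives C1 = -2, C2 = -2.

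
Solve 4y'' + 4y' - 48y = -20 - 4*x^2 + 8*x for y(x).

y = 361/864 - 11*x/72 + x**2/12 + C1*exp(-4*x) + C2*exp(3*x)

Divide through by 4: y'' + y' - 12y = -5 - x^2 + 2*x.
Characteristic equation r² + r - 12 = 0 factors as (r + 4)(r - 3) = 0, so r = -4, 3.
Hence y_h = C1*exp(-4*x) + C2*exp(3*x).
For the particular solution try y_p = A0 + A1*x + A2*x^2. Substituting and matching coefficients of each power of x gives A0 = 361/864, A1 = -11/72, A2 = 1/12, so y_p = 361/864 - 11*x/72 + x^2/12.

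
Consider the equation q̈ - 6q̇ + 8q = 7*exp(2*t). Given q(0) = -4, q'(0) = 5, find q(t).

q = -49*exp(2*t)/4 + 33*exp(4*t)/4 - 7*t*exp(2*t)/2

Characteristic equation r² - 6r + 8 = 0 factors as (r - 4)(r - 2) = 0, so r = 4, 2.
Hence q_h = C1*exp(4*t) + C2*exp(2*t).
Since exp(2*t) solves the homogeneous equation (r = 2 is a root of multiplicity 1), multiply the trial by t. Try q_p = A*t*exp(2*t). Substituting into the equation and dividing by exp(2*t) gives A = -7/2, so q_p = -7*t*exp(2*t)/2.
General solution: q = C1*exp(4*t) + C2*exp(2*t) - 7*t*exp(2*t)/2.
Apply the initial conditions: q(0) = C1 + C2 = -4 and q'(0) = -7/2 + 2*C2 + 4*C1 = 5. Solving gives C1 = 33/4, C2 = -49/4.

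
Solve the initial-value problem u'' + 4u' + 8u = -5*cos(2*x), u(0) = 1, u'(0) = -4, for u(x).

Characteristic equation r² + 4r + 8 = 0 has discriminant (4)² - 4·(8) = -16 < 0, so r = -2 ± 2i.
Hence u_h = C1*cos(2*x)*exp(-2*x) + C2*exp(-2*x)*sin(2*x).
Try u_p = A*cos(2*x) + B*sin(2*x). Substituting and equating the coefficients of cos(2x) and sin(2x) gives A = -1/4, B = -1/2, so u_p = -sin(2*x)/2 - cos(2*x)/4.
General solution: u = -sin(2*x)/2 - cos(2*x)/4 + C1*cos(2*x)*exp(-2*x) + C2*exp(-2*x)*sin(2*x).
Apply the initial conditions: u(0) = -1/4 + C1 = 1 and u'(0) = -1 - 2*C1 + 2*C2 = -4. Solving gives C1 = 5/4, C2 = -1/4.

u = -sin(2*x)/2 - cos(2*x)/4 - exp(-2*x)*sin(2*x)/4 + 5*cos(2*x)*exp(-2*x)/4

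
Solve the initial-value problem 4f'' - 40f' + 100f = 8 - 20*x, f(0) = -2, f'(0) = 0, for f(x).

f = -2*exp(5*x) - x/5 + 51*x*exp(5*x)/5

Divide through by 4: f'' - 10f' + 25f = 2 - 5*x.
Characteristic equation r² - 10r + 25 = 0 has discriminant (-10)² - 4·(25) = 0, so r = 5 is a repeated root.
Hence f_h = (C1 + C2*x)*exp(5*x).
For the particular solution try f_p = A0 + A1*x. Substituting and matching coefficients of each power of x gives A0 = 0, A1 = -1/5, so f_p = -x/5.
General solution: f = -x/5 + C1*exp(5*x) + C2*x*exp(5*x).
Apply the initial conditions: f(0) = C1 = -2 and f'(0) = -1/5 + C2 + 5*C1 = 0. Solving gives C1 = -2, C2 = 51/5.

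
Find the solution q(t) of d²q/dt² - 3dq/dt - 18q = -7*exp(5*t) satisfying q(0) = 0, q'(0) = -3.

q = -10*exp(6*t)/9 + 7*exp(5*t)/8 + 17*exp(-3*t)/72

Characteristic equation r² - 3r - 18 = 0 factors as (r - 6)(r + 3) = 0, so r = 6, -3.
Hence q_h = C1*exp(6*t) + C2*exp(-3*t).
Try q_p = A*exp(5*t). Substituting into the equation and dividing by exp(5*t) gives A = 7/8, so q_p = 7*exp(5*t)/8.
General solution: q = 7*exp(5*t)/8 + C1*exp(6*t) + C2*exp(-3*t).
Apply the initial conditions: q(0) = 7/8 + C1 + C2 = 0 and q'(0) = 35/8 - 3*C2 + 6*C1 = -3. Solving gives C1 = -10/9, C2 = 17/72.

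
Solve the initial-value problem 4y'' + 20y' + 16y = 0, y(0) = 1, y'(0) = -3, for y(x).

y = exp(-x)/3 + 2*exp(-4*x)/3

Divide through by 4: y'' + 5y' + 4y = 0.
Characteristic equation r² + 5r + 4 = 0 factors as (r + 1)(r + 4) = 0, so r = -1, -4.
Hence y_h = C1*exp(-x) + C2*exp(-4*x).
Apply the initial conditions: y(0) = C1 + C2 = 1 and y'(0) = -C1 - 4*C2 = -3. Solving gives C1 = 1/3, C2 = 2/3.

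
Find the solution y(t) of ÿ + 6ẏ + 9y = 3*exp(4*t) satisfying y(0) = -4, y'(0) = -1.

y = -199*exp(-3*t)/49 + 3*exp(4*t)/49 - 94*t*exp(-3*t)/7

Characteristic equation r² + 6r + 9 = 0 has discriminant (6)² - 4·(9) = 0, so r = -3 is a repeated root.
Hence y_h = (C1 + C2*t)*exp(-3*t).
Try y_p = A*exp(4*t). Substituting into the equation and dividing by exp(4*t) gives A = 3/49, so y_p = 3*exp(4*t)/49.
General solution: y = 3*exp(4*t)/49 + C1*exp(-3*t) + C2*t*exp(-3*t).
Apply the initial conditions: y(0) = 3/49 + C1 = -4 and y'(0) = 12/49 + C2 - 3*C1 = -1. Solving gives C1 = -199/49, C2 = -94/7.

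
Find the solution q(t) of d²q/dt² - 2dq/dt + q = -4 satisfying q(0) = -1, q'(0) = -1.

Characteristic equation r² - 2r + 1 = 0 has discriminant (-2)² - 4·(1) = 0, so r = 1 is a repeated root.
Hence q_h = (C1 + C2*t)*exp(t).
For the particular solution try q_p = A0. Substituting and matching coefficients of each power of t gives A0 = -4, so q_p = -4.
General solution: q = -4 + C1*exp(t) + C2*t*exp(t).
Apply the initial conditions: q(0) = -4 + C1 = -1 and q'(0) = C1 + C2 = -1. Solving gives C1 = 3, C2 = -4.

q = -4 + 3*exp(t) - 4*t*exp(t)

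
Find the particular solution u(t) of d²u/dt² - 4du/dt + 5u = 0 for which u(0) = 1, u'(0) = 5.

Characteristic equation r² - 4r + 5 = 0 has discriminant (-4)² - 4·(5) = -4 < 0, so r = 2 ± i.
Hence u_h = C1*cos(t)*exp(2*t) + C2*exp(2*t)*sin(t).
Apply the initial conditions: u(0) = C1 = 1 and u'(0) = C2 + 2*C1 = 5. Solving gives C1 = 1, C2 = 3.

u = cos(t)*exp(2*t) + 3*exp(2*t)*sin(t)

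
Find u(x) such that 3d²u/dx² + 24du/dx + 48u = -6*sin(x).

Divide through by 3: u'' + 8u' + 16u = -2*sin(x).
Characteristic equation r² + 8r + 16 = 0 has discriminant (8)² - 4·(16) = 0, so r = -4 is a repeated root.
Hence u_h = (C1 + C2*x)*exp(-4*x).
Try u_p = A*cos(x) + B*sin(x). Substituting and equating the coefficients of cos(x) and sin(x) gives A = 16/289, B = -30/289, so u_p = -30*sin(x)/289 + 16*cos(x)/289.

u = -30*sin(x)/289 + 16*cos(x)/289 + C1*exp(-4*x) + C2*x*exp(-4*x)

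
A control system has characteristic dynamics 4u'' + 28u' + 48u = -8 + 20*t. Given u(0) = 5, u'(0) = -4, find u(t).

u = -59/144 - 189*exp(-4*t)/16 + 5*t/12 + 155*exp(-3*t)/9

Divide through by 4: u'' + 7u' + 12u = -2 + 5*t.
Characteristic equation r² + 7r + 12 = 0 factors as (r + 4)(r + 3) = 0, so r = -4, -3.
Hence u_h = C1*exp(-4*t) + C2*exp(-3*t).
For the particular solution try u_p = A0 + A1*t. Substituting and matching coefficients of each power of t gives A0 = -59/144, A1 = 5/12, so u_p = -59/144 + 5*t/12.
General solution: u = -59/144 + 5*t/12 + C1*exp(-4*t) + C2*exp(-3*t).
Apply the initial conditions: u(0) = -59/144 + C1 + C2 = 5 and u'(0) = 5/12 - 4*C1 - 3*C2 = -4. Solving gives C1 = -189/16, C2 = 155/9.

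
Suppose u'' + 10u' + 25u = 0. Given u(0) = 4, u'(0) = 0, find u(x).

Characteristic equation r² + 10r + 25 = 0 has discriminant (10)² - 4·(25) = 0, so r = -5 is a repeated root.
Hence u_h = (C1 + C2*x)*exp(-5*x).
Apply the initial conditions: u(0) = C1 = 4 and u'(0) = C2 - 5*C1 = 0. Solving gives C1 = 4, C2 = 20.

u = 4*exp(-5*x) + 20*x*exp(-5*x)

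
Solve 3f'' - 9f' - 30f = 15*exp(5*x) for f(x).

f = C1*exp(-2*x) + C2*exp(5*x) + 5*x*exp(5*x)/7

Divide through by 3: f'' - 3f' - 10f = 5*exp(5*x).
Characteristic equation r² - 3r - 10 = 0 factors as (r + 2)(r - 5) = 0, so r = -2, 5.
Hence f_h = C1*exp(-2*x) + C2*exp(5*x).
Since exp(5*x) solves the homogeneous equation (r = 5 is a root of multiplicity 1), multiply the trial by x. Try f_p = A*x*exp(5*x). Substituting into the equation and dividing by exp(5*x) gives A = 5/7, so f_p = 5*x*exp(5*x)/7.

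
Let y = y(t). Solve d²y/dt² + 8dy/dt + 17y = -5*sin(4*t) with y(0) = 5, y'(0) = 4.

Characteristic equation r² + 8r + 17 = 0 has discriminant (8)² - 4·(17) = -4 < 0, so r = -4 ± i.
Hence y_h = C1*cos(t)*exp(-4*t) + C2*exp(-4*t)*sin(t).
Try y_p = A*cos(4*t) + B*sin(4*t). Substituting and equating the coefficients of cos(4t) and sin(4t) gives A = 32/205, B = -1/205, so y_p = -sin(4*t)/205 + 32*cos(4*t)/205.
General solution: y = -sin(4*t)/205 + 32*cos(4*t)/205 + C1*cos(t)*exp(-4*t) + C2*exp(-4*t)*sin(t).
Apply the initial conditions: y(0) = 32/205 + C1 = 5 and y'(0) = -4/205 + C2 - 4*C1 = 4. Solving gives C1 = 993/205, C2 = 4796/205.

y = -sin(4*t)/205 + 32*cos(4*t)/205 + 993*cos(t)*exp(-4*t)/205 + 4796*exp(-4*t)*sin(t)/205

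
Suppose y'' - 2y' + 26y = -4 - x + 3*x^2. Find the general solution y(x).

y = -361/2197 - 7*x/338 + 3*x**2/26 + C1*cos(5*x)*exp(x) + C2*exp(x)*sin(5*x)

Characteristic equation r² - 2r + 26 = 0 has discriminant (-2)² - 4·(26) = -100 < 0, so r = 1 ± 5i.
Hence y_h = C1*cos(5*x)*exp(x) + C2*exp(x)*sin(5*x).
For the particular solution try y_p = A0 + A1*x + A2*x^2. Substituting and matching coefficients of each power of x gives A0 = -361/2197, A1 = -7/338, A2 = 3/26, so y_p = -361/2197 - 7*x/338 + 3*x^2/26.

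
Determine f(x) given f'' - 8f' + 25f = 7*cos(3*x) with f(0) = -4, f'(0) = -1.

f = -21*sin(3*x)/104 + 7*cos(3*x)/52 - 215*cos(3*x)*exp(4*x)/52 + 1679*exp(4*x)*sin(3*x)/312

Characteristic equation r² - 8r + 25 = 0 has discriminant (-8)² - 4·(25) = -36 < 0, so r = 4 ± 3i.
Hence f_h = C1*cos(3*x)*exp(4*x) + C2*exp(4*x)*sin(3*x).
Try f_p = A*cos(3*x) + B*sin(3*x). Substituting and equating the coefficients of cos(3x) and sin(3x) gives A = 7/52, B = -21/104, so f_p = -21*sin(3*x)/104 + 7*cos(3*x)/52.
General solution: f = -21*sin(3*x)/104 + 7*cos(3*x)/52 + C1*cos(3*x)*exp(4*x) + C2*exp(4*x)*sin(3*x).
Apply the initial conditions: f(0) = 7/52 + C1 = -4 and f'(0) = -63/104 + 3*C2 + 4*C1 = -1. Solving gives C1 = -215/52, C2 = 1679/312.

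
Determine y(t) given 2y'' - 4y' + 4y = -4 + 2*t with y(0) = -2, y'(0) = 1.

Divide through by 2: y'' - 2y' + 2y = -2 + t.
Characteristic equation r² - 2r + 2 = 0 has discriminant (-2)² - 4·(2) = -4 < 0, so r = 1 ± i.
Hence y_h = C1*cos(t)*exp(t) + C2*exp(t)*sin(t).
For the particular solution try y_p = A0 + A1*t. Substituting and matching coefficients of each power of t gives A0 = -1/2, A1 = 1/2, so y_p = -1/2 + t/2.
General solution: y = -1/2 + t/2 + C1*cos(t)*exp(t) + C2*exp(t)*sin(t).
Apply the initial conditions: y(0) = -1/2 + C1 = -2 and y'(0) = 1/2 + C1 + C2 = 1. Solving gives C1 = -3/2, C2 = 2.

y = -1/2 + t/2 + 2*exp(t)*sin(t) - 3*cos(t)*exp(t)/2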